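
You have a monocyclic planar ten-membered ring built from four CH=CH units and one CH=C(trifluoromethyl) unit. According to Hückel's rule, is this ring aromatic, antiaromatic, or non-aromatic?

Every ring atom contributes a p orbital perpendicular to the ring (each doubly-bonded ring atom is sp² with one p-orbital electron), so the π system is cyclic and fully conjugated.
π-electron count: 5 × 2 = 10 from the 5 double-bond units.
10 = 4(2) + 2, which satisfies Hückel's 4n+2 rule.

Aromatic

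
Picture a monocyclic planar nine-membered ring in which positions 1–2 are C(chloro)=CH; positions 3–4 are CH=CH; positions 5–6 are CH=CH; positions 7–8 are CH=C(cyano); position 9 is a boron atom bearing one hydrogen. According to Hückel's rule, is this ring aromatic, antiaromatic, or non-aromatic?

Every ring atom contributes a p orbital perpendicular to the ring (the double-bond atoms are sp², each contributing one p electron; the boron has an empty p orbital), so the π system is cyclic and fully conjugated.
π-electron count: 4 × 2 = 8 from the double-bond units + 0 from the BH atom = 8.
A 4n π count (8, n = 2) in a planar conjugated ring means antiaromatic.

Antiaromatic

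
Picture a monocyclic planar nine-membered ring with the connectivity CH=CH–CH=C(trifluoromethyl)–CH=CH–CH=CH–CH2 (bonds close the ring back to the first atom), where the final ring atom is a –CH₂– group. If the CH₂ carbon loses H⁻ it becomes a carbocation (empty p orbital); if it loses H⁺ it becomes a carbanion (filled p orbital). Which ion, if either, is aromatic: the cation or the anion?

The anion

Once that carbon is sp², every ring atom has a p orbital and both ions are fully conjugated.
Cation: 4 × 2 + 0 = 8 π electrons → 4(2), antiaromatic.
Anion: 4 × 2 + 2 = 10 π electrons → 4(2)+2, aromatic.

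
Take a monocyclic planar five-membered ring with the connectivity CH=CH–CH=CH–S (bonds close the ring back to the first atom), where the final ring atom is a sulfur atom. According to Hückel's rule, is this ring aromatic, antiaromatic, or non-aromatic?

All ring atoms are sp² and supply a p orbital to the ring (each doubly-bonded ring atom is sp² with one p-orbital electron; the sulfur donates one lone pair from its p orbital); the conjugation is uninterrupted.
π-electron count: 2 × 2 = 4 from the double-bond units + 2 from the S atom = 6.
Since 6 = 4·1 + 2, the ring meets the 4n+2 criterion.
(The species described is thiophene.)

Aromatic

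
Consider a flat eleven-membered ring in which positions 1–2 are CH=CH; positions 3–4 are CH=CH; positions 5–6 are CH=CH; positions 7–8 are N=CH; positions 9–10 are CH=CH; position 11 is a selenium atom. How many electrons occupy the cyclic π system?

12

Every ring atom contributes a p orbital perpendicular to the ring (every atom in a ring double bond is sp² and brings one electron to the p orbital; the doubly-bonded nitrogens are pyridine-type — their lone pairs lie in the ring plane, leaving one electron in the p orbital; the selenium donates one lone pair from its p orbital), so the π system is cyclic and fully conjugated.
π-electron count: 5 × 2 = 10 from the double-bond units + 2 from the Se atom = 12.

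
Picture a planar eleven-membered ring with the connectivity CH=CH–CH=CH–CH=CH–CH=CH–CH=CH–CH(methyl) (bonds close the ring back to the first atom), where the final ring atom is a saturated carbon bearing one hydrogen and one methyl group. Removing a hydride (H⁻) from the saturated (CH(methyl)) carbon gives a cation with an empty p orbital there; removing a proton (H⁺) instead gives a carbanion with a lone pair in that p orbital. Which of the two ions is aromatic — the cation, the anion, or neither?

Both ions have a continuous loop of p orbitals — each ring atom is sp².
Cation: 5 × 2 + 0 = 10 π electrons → 4(2)+2, aromatic.
Anion: 5 × 2 + 2 = 12 π electrons → 4(3), antiaromatic.

The cation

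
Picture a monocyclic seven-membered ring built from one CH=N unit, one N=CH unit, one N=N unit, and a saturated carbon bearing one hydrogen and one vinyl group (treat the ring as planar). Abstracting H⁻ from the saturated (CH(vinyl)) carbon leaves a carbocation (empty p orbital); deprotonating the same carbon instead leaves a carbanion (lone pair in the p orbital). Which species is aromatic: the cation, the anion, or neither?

Once that carbon is sp², every ring atom has a p orbital and both ions are fully conjugated.
Cation: 3 × 2 + 0 = 6 π electrons → 4(1)+2, aromatic.
Anion: 3 × 2 + 2 = 8 π electrons → 4(2), antiaromatic.

The cation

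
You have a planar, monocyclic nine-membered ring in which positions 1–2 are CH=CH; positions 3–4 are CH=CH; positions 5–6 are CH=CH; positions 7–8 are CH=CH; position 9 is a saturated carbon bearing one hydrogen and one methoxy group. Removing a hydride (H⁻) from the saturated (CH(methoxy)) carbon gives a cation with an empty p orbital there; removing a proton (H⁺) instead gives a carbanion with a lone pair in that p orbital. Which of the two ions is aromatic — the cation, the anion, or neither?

Both ions have a continuous loop of p orbitals — each ring atom is sp².
Cation: 4 × 2 + 0 = 8 π electrons → 4(2), antiaromatic.
Anion: 4 × 2 + 2 = 10 π electrons → 4(2)+2, aromatic.

The anion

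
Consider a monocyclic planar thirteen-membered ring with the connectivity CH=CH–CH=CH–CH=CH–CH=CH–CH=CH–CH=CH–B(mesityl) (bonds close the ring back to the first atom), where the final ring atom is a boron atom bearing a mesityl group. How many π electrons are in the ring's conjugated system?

12

The p orbitals form a continuous loop: every atom in a ring double bond is sp² and brings one electron to the p orbital; the boron has an empty p orbital. The ring is fully conjugated.
Adding the contributions, 6 × 2 = 12 from the double-bond units + 0 from the B(mesityl) atom = 12.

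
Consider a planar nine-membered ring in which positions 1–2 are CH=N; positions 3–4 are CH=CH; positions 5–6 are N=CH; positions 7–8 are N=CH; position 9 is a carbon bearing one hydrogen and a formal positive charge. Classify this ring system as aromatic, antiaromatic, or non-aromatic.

All ring atoms are sp² and supply a p orbital to the ring (the double-bond atoms are sp², each contributing one p electron; each =N– nitrogen is pyridine-type (lone pair in the sp² plane, one electron in the p orbital); the carbocation has an empty p orbital); the conjugation is uninterrupted.
Tallying contributions gives 4 × 2 = 8 from the double-bond units + 0 from the CH(+) atom = 8.
8 = 4(2); a planar, fully conjugated 4n system is antiaromatic.

Antiaromatic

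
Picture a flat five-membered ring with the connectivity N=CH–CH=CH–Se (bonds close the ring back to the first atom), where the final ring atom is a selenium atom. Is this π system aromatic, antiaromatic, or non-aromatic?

Aromatic

The p orbitals form a continuous loop: every atom in a ring double bond is sp² and brings one electron to the p orbital; each sp² =N– keeps its lone pair in-plane and puts one electron into the π system; the selenium donates one lone pair from its p orbital. The ring is fully conjugated.
π-electron count: 2 × 2 = 4 from the double-bond units + 2 from the Se atom = 6.
With 6 π electrons (n = 1), the Hückel 4n+2 condition holds.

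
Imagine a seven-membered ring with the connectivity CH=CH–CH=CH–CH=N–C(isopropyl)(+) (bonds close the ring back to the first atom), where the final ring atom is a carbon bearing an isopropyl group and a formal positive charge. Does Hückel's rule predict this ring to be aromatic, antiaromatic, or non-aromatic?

The p orbitals form a continuous loop: the double-bond atoms are sp², each contributing one p electron; each =N– nitrogen is pyridine-type (lone pair in the sp² plane, one electron in the p orbital); the carbocation has an empty p orbital. The ring is fully conjugated.
Adding the contributions, 3 × 2 = 6 from the double-bond units + 0 from the C(isopropyl)(+) atom = 6.
6 = 4(1) + 2, which satisfies Hückel's 4n+2 rule.

Aromatic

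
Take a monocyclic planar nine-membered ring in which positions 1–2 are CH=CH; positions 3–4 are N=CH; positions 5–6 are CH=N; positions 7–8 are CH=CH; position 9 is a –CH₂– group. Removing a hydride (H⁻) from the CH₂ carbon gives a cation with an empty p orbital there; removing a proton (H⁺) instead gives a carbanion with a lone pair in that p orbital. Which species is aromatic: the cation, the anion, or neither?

The anion

Once that carbon is sp², every ring atom has a p orbital and both ions are fully conjugated.
Cation: 4 × 2 + 0 = 8 π electrons → 4(2), antiaromatic.
Anion: 4 × 2 + 2 = 10 π electrons → 4(2)+2, aromatic.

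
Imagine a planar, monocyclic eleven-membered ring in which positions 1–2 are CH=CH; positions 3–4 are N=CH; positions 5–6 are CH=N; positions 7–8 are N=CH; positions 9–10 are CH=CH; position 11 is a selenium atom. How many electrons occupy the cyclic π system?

12

Check conjugation: every atom in a ring double bond is sp² and brings one electron to the p orbital; each sp² =N– keeps its lone pair in-plane and puts one electron into the π system; the selenium donates one lone pair from its p orbital — every position has a p orbital, so the cyclic π system is continuous.
Counting π electrons: 5 × 2 = 10 from the double-bond units + 2 from the Se atom = 12.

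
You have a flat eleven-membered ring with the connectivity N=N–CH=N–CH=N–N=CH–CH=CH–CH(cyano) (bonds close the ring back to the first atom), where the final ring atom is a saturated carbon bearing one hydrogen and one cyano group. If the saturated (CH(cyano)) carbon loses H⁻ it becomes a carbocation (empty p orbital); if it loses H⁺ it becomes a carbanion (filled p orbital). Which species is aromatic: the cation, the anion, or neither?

In both ions every ring atom is sp² and contributes a p orbital, so both rings are fully conjugated.
Cation: 5 × 2 + 0 = 10 π electrons → 4(2)+2, aromatic.
Anion: 5 × 2 + 2 = 12 π electrons → 4(3), antiaromatic.

The cation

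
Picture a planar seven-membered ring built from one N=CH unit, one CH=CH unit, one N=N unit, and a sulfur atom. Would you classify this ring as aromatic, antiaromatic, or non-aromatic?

Antiaromatic

Check conjugation: each doubly-bonded ring atom is sp² with one p-orbital electron; the doubly-bonded nitrogens are pyridine-type — their lone pairs lie in the ring plane, leaving one electron in the p orbital; the sulfur donates one lone pair from its p orbital — every position has a p orbital, so the cyclic π system is continuous.
Counting π electrons: 3 × 2 = 6 from the double-bond units + 2 from the S atom = 8.
With 8 = 4·2 π electrons, Hückel's rule classifies the planar ring as antiaromatic.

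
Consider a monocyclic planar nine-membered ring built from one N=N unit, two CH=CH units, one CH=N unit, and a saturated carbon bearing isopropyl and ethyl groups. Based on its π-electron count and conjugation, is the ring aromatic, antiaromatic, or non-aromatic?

Because that saturated carbon is sp³ and has no p orbital in the ring π system at the C(isopropyl)(ethyl) position, the π system cannot extend all the way around the ring.
Without a continuous loop of overlapping p orbitals the Hückel electron count never comes into play.

Non-aromatic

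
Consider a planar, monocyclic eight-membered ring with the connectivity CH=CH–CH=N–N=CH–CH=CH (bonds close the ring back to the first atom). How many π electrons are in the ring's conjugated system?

8

Check conjugation: every atom in a ring double bond is sp² and brings one electron to the p orbital; the doubly-bonded nitrogens are pyridine-type — their lone pairs lie in the ring plane, leaving one electron in the p orbital — every position has a p orbital, so the cyclic π system is continuous.
Adding the contributions, 4 × 2 = 8 from the 4 double-bond units.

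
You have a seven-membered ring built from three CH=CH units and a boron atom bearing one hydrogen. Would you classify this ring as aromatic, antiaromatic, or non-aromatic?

All ring atoms are sp² and supply a p orbital to the ring (every atom in a ring double bond is sp² and brings one electron to the p orbital; the boron has an empty p orbital); the conjugation is uninterrupted.
π-electron count: 3 × 2 = 6 from the double-bond units + 0 from the BH atom = 6.
That gives a 4n+2 count (6, n = 1).

Aromatic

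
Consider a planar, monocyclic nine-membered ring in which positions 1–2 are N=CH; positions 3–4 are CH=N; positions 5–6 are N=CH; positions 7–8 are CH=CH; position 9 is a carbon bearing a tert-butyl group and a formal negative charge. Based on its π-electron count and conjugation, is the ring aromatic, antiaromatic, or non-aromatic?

Aromatic

Check conjugation: each doubly-bonded ring atom is sp² with one p-orbital electron; each =N– nitrogen is pyridine-type (lone pair in the sp² plane, one electron in the p orbital); the carbanion's lone pair occupies the p orbital — every position has a p orbital, so the cyclic π system is continuous.
Tallying contributions gives 4 × 2 = 8 from the double-bond units + 2 from the C(tert-butyl)(-) atom = 10.
Since 10 = 4·2 + 2, the ring meets the 4n+2 criterion.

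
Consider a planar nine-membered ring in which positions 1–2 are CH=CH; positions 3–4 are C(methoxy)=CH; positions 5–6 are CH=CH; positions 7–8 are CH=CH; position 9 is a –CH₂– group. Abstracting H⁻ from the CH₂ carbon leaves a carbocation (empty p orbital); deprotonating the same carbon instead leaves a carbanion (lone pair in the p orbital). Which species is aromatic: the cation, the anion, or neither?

Both ions have a continuous loop of p orbitals — each ring atom is sp².
Cation: 4 × 2 + 0 = 8 π electrons → 4(2), antiaromatic.
Anion: 4 × 2 + 2 = 10 π electrons → 4(2)+2, aromatic.

The anion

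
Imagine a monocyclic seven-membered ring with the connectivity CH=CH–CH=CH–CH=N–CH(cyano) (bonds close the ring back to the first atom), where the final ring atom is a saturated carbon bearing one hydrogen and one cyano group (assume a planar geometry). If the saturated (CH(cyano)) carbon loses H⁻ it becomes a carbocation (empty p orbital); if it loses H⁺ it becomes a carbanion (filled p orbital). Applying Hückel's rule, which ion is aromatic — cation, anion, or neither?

Once that carbon is sp², every ring atom has a p orbital and both ions are fully conjugated.
Cation: 3 × 2 + 0 = 6 π electrons → 4(1)+2, aromatic.
Anion: 3 × 2 + 2 = 8 π electrons → 4(2), antiaromatic.

The cation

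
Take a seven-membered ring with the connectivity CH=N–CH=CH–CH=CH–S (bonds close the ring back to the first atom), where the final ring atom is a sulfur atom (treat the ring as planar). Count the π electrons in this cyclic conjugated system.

The p orbitals form a continuous loop: every atom in a ring double bond is sp² and brings one electron to the p orbital; the doubly-bonded nitrogens are pyridine-type — their lone pairs lie in the ring plane, leaving one electron in the p orbital; the sulfur donates one lone pair from its p orbital. The ring is fully conjugated.
Counting π electrons: 3 × 2 = 6 from the double-bond units + 2 from the S atom = 8.

8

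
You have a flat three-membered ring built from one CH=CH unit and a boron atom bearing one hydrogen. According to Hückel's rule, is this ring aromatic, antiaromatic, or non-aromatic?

Aromatic

Check conjugation: each doubly-bonded ring atom is sp² with one p-orbital electron; the boron has an empty p orbital — every position has a p orbital, so the cyclic π system is continuous.
Tallying contributions gives 1 × 2 = 2 from the double-bond unit + 0 from the BH atom = 2.
Since 2 = 4·0 + 2, the ring meets the 4n+2 criterion.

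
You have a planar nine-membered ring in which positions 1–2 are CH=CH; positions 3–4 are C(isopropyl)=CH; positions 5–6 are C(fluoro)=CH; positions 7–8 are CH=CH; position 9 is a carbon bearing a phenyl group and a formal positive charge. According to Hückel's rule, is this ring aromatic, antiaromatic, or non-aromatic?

Antiaromatic

All ring atoms are sp² and supply a p orbital to the ring (each doubly-bonded ring atom is sp² with one p-orbital electron; the carbocation has an empty p orbital); the conjugation is uninterrupted.
Adding the contributions, 4 × 2 = 8 from the double-bond units + 0 from the C(phenyl)(+) atom = 8.
8 = 4(2); a planar, fully conjugated 4n system is antiaromatic.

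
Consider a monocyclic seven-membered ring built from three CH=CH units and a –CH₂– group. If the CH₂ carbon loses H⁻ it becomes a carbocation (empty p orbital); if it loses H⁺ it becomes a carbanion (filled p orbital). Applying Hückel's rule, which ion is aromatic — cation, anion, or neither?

The cation

In either ion the ring is fully conjugated: every atom, including the new sp² carbon, supplies a p orbital.
Cation: 3 × 2 + 0 = 6 π electrons → 4(1)+2, aromatic.
Anion: 3 × 2 + 2 = 8 π electrons → 4(2), antiaromatic.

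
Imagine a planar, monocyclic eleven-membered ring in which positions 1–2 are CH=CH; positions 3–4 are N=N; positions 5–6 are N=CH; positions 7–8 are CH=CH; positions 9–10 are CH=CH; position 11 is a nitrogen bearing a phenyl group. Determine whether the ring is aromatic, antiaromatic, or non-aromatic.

Antiaromatic

All ring atoms are sp² and supply a p orbital to the ring (the double-bond atoms are sp², each contributing one p electron; each =N– nitrogen is pyridine-type (lone pair in the sp² plane, one electron in the p orbital); the pyrrole-type nitrogen donates its lone pair from the p orbital); the conjugation is uninterrupted.
π-electron count: 5 × 2 = 10 from the double-bond units + 2 from the N(phenyl) atom = 12.
With 12 = 4·3 π electrons, Hückel's rule classifies the planar ring as antiaromatic.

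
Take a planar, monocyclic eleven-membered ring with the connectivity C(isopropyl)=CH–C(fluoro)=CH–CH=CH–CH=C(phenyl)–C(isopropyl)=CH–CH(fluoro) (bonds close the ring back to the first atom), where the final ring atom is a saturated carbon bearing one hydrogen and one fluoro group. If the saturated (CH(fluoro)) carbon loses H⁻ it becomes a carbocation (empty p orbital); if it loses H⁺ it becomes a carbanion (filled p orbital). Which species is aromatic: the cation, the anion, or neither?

The cation

In either ion the ring is fully conjugated: every atom, including the new sp² carbon, supplies a p orbital.
Cation: 5 × 2 + 0 = 10 π electrons → 4(2)+2, aromatic.
Anion: 5 × 2 + 2 = 12 π electrons → 4(3), antiaromatic.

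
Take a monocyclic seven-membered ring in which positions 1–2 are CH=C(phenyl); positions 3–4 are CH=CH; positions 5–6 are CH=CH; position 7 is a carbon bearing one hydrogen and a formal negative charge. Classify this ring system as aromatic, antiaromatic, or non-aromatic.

Antiaromatic

The p orbitals form a continuous loop: every atom in a ring double bond is sp² and brings one electron to the p orbital; the carbanion's lone pair occupies the p orbital. The ring is fully conjugated.
π-electron count: 3 × 2 = 6 from the double-bond units + 2 from the CH(-) atom = 8.
8 = 4(2); a planar, fully conjugated 4n system is antiaromatic.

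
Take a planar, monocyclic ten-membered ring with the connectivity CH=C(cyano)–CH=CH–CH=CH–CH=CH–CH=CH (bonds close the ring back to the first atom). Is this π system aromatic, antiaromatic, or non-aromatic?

Aromatic

Every ring atom contributes a p orbital perpendicular to the ring (every atom in a ring double bond is sp² and brings one electron to the p orbital), so the π system is cyclic and fully conjugated.
π-electron count: 5 × 2 = 10 from the 5 double-bond units.
Since 10 = 4·2 + 2, the ring meets the 4n+2 criterion.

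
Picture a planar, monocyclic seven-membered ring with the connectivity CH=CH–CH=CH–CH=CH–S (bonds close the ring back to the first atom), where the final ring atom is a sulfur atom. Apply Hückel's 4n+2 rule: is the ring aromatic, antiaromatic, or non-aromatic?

The p orbitals form a continuous loop: the double-bond atoms are sp², each contributing one p electron; the sulfur donates one lone pair from its p orbital. The ring is fully conjugated.
Adding the contributions, 3 × 2 = 6 from the double-bond units + 2 from the S atom = 8.
With 8 = 4·2 π electrons, Hückel's rule classifies the planar ring as antiaromatic.

Antiaromatic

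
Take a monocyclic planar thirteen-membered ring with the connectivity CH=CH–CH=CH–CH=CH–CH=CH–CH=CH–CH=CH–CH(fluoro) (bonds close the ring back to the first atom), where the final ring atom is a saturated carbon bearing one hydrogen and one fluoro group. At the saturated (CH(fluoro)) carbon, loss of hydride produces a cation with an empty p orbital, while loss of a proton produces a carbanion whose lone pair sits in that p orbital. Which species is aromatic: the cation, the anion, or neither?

In either ion the ring is fully conjugated: every atom, including the new sp² carbon, supplies a p orbital.
Cation: 6 × 2 + 0 = 12 π electrons → 4(3), antiaromatic.
Anion: 6 × 2 + 2 = 14 π electrons → 4(3)+2, aromatic.

The anion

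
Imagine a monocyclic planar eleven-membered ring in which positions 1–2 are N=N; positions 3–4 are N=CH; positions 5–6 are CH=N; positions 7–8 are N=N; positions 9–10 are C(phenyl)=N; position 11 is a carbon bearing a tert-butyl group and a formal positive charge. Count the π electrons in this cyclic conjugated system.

Check conjugation: every atom in a ring double bond is sp² and brings one electron to the p orbital; the doubly-bonded nitrogens are pyridine-type — their lone pairs lie in the ring plane, leaving one electron in the p orbital; the carbocation has an empty p orbital — every position has a p orbital, so the cyclic π system is continuous.
Tallying contributions gives 5 × 2 = 10 from the double-bond units + 0 from the C(tert-butyl)(+) atom = 10.

10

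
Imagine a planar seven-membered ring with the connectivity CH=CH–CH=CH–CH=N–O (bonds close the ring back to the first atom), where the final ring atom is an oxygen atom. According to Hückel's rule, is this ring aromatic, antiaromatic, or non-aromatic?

Antiaromatic

Check conjugation: each doubly-bonded ring atom is sp² with one p-orbital electron; the doubly-bonded nitrogens are pyridine-type — their lone pairs lie in the ring plane, leaving one electron in the p orbital; the oxygen donates one lone pair from its p orbital — every position has a p orbital, so the cyclic π system is continuous.
π-electron count: 3 × 2 = 6 from the double-bond units + 2 from the O atom = 8.
With 8 = 4·2 π electrons, Hückel's rule classifies the planar ring as antiaromatic.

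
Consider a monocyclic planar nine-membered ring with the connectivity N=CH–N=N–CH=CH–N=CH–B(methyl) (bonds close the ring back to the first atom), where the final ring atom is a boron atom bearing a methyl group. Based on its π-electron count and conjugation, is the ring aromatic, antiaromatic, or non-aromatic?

Antiaromatic

Check conjugation: the double-bond atoms are sp², each contributing one p electron; each sp² =N– keeps its lone pair in-plane and puts one electron into the π system; the boron has an empty p orbital — every position has a p orbital, so the cyclic π system is continuous.
Counting π electrons: 4 × 2 = 8 from the double-bond units + 0 from the B(methyl) atom = 8.
With 8 = 4·2 π electrons, Hückel's rule classifies the planar ring as antiaromatic.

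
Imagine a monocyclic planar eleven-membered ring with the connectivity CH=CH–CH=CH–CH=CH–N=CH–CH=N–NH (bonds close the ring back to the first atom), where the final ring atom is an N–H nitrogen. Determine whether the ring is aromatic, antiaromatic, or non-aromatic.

Check conjugation: each doubly-bonded ring atom is sp² with one p-orbital electron; the doubly-bonded nitrogens are pyridine-type — their lone pairs lie in the ring plane, leaving one electron in the p orbital; the pyrrole-type nitrogen donates its lone pair from the p orbital — every position has a p orbital, so the cyclic π system is continuous.
Tallying contributions gives 5 × 2 = 10 from the double-bond units + 2 from the NH atom = 12.
12 = 4(3); a planar, fully conjugated 4n system is antiaromatic.

Antiaromatic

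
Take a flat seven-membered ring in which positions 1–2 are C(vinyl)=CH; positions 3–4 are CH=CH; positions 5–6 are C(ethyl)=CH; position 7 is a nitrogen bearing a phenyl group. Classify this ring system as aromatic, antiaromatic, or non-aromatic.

Every ring atom contributes a p orbital perpendicular to the ring (each doubly-bonded ring atom is sp² with one p-orbital electron; the pyrrole-type nitrogen donates its lone pair from the p orbital), so the π system is cyclic and fully conjugated.
π-electron count: 3 × 2 = 6 from the double-bond units + 2 from the N(phenyl) atom = 8.
8 is a 4n count (n = 2), so the planar conjugated ring is antiaromatic.

Antiaromatic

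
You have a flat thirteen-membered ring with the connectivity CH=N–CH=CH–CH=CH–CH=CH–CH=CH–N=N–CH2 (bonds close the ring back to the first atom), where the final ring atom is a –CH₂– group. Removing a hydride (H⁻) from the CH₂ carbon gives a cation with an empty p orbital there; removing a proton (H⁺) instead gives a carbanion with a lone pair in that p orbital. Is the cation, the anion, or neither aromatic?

The anion

In both ions every ring atom is sp² and contributes a p orbital, so both rings are fully conjugated.
Cation: 6 × 2 + 0 = 12 π electrons → 4(3), antiaromatic.
Anion: 6 × 2 + 2 = 14 π electrons → 4(3)+2, aromatic.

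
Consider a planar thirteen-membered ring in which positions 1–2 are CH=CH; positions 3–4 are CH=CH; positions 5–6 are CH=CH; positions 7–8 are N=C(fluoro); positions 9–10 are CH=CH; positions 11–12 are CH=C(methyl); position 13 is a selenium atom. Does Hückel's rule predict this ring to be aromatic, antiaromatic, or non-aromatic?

Aromatic

Check conjugation: each doubly-bonded ring atom is sp² with one p-orbital electron; each =N– nitrogen is pyridine-type (lone pair in the sp² plane, one electron in the p orbital); the selenium donates one lone pair from its p orbital — every position has a p orbital, so the cyclic π system is continuous.
π-electron count: 6 × 2 = 12 from the double-bond units + 2 from the Se atom = 14.
That gives a 4n+2 count (14, n = 3).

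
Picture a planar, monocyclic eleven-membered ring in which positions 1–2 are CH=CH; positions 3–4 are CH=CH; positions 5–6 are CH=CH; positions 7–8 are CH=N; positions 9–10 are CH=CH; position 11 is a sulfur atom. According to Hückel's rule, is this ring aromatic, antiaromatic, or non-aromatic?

Antiaromatic

All ring atoms are sp² and supply a p orbital to the ring (the double-bond atoms are sp², each contributing one p electron; each sp² =N– keeps its lone pair in-plane and puts one electron into the π system; the sulfur donates one lone pair from its p orbital); the conjugation is uninterrupted.
Counting π electrons: 5 × 2 = 10 from the double-bond units + 2 from the S atom = 12.
12 = 4(3); a planar, fully conjugated 4n system is antiaromatic.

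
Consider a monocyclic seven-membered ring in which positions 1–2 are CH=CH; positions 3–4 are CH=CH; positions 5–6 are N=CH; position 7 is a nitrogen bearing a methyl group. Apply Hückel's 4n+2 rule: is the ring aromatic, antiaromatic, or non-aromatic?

Check conjugation: the double-bond atoms are sp², each contributing one p electron; each =N– nitrogen is pyridine-type (lone pair in the sp² plane, one electron in the p orbital); the pyrrole-type nitrogen donates its lone pair from the p orbital — every position has a p orbital, so the cyclic π system is continuous.
Counting π electrons: 3 × 2 = 6 from the double-bond units + 2 from the N(methyl) atom = 8.
8 is a 4n count (n = 2), so the planar conjugated ring is antiaromatic.

Antiaromatic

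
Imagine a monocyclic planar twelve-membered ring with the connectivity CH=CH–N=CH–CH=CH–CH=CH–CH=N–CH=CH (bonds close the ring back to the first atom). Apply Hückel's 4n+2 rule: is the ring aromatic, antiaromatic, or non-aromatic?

The p orbitals form a continuous loop: the double-bond atoms are sp², each contributing one p electron; each =N– nitrogen is pyridine-type (lone pair in the sp² plane, one electron in the p orbital). The ring is fully conjugated.
Tallying contributions gives 6 × 2 = 12 from the 6 double-bond units.
12 = 4(3); a planar, fully conjugated 4n system is antiaromatic.

Antiaromatic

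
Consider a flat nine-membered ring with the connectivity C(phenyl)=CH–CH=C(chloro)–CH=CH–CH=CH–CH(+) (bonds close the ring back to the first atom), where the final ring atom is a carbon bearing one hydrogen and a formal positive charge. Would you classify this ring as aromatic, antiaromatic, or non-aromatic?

Antiaromatic

Check conjugation: the double-bond atoms are sp², each contributing one p electron; the carbocation has an empty p orbital — every position has a p orbital, so the cyclic π system is continuous.
Adding the contributions, 4 × 2 = 8 from the double-bond units + 0 from the CH(+) atom = 8.
8 is a 4n count (n = 2), so the planar conjugated ring is antiaromatic.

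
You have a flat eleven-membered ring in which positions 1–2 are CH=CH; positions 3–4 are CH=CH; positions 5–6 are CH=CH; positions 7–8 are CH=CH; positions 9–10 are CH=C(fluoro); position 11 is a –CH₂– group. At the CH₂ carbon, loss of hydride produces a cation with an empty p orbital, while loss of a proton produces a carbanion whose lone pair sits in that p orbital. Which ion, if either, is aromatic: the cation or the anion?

Once that carbon is sp², every ring atom has a p orbital and both ions are fully conjugated.
Cation: 5 × 2 + 0 = 10 π electrons → 4(2)+2, aromatic.
Anion: 5 × 2 + 2 = 12 π electrons → 4(3), antiaromatic.

The cation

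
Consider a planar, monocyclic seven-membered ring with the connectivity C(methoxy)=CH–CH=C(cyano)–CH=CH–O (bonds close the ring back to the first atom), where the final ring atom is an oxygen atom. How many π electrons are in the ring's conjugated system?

8

All ring atoms are sp² and supply a p orbital to the ring (each doubly-bonded ring atom is sp² with one p-orbital electron; the oxygen donates one lone pair from its p orbital); the conjugation is uninterrupted.
π-electron count: 3 × 2 = 6 from the double-bond units + 2 from the O atom = 8.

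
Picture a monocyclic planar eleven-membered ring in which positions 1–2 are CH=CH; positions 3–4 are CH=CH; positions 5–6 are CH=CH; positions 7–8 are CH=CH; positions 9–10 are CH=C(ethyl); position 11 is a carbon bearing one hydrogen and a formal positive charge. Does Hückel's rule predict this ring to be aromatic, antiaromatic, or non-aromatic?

All ring atoms are sp² and supply a p orbital to the ring (each doubly-bonded ring atom is sp² with one p-orbital electron; the carbocation has an empty p orbital); the conjugation is uninterrupted.
Adding the contributions, 5 × 2 = 10 from the double-bond units + 0 from the CH(+) atom = 10.
That gives a 4n+2 count (10, n = 2).

Aromatic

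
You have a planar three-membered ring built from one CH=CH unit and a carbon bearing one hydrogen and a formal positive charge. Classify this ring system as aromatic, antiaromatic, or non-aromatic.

All ring atoms are sp² and supply a p orbital to the ring (the double-bond atoms are sp², each contributing one p electron; the carbocation has an empty p orbital); the conjugation is uninterrupted.
Adding the contributions, 1 × 2 = 2 from the double-bond unit + 0 from the CH(+) atom = 2.
Since 2 = 4·0 + 2, the ring meets the 4n+2 criterion.

Aromatic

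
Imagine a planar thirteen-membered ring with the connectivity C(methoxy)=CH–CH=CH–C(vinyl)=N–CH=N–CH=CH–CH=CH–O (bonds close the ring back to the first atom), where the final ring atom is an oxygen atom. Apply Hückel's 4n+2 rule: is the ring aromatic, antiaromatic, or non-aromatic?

Check conjugation: every atom in a ring double bond is sp² and brings one electron to the p orbital; each =N– nitrogen is pyridine-type (lone pair in the sp² plane, one electron in the p orbital); the oxygen donates one lone pair from its p orbital — every position has a p orbital, so the cyclic π system is continuous.
Tallying contributions gives 6 × 2 = 12 from the double-bond units + 2 from the O atom = 14.
With 14 π electrons (n = 3), the Hückel 4n+2 condition holds.

Aromatic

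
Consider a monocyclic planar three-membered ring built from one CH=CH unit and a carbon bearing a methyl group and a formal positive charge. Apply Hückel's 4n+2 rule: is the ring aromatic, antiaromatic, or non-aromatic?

Aromatic

All ring atoms are sp² and supply a p orbital to the ring (the double-bond atoms are sp², each contributing one p electron; the carbocation has an empty p orbital); the conjugation is uninterrupted.
Counting π electrons: 1 × 2 = 2 from the double-bond unit + 0 from the C(methyl)(+) atom = 2.
2 = 4(0) + 2, which satisfies Hückel's 4n+2 rule.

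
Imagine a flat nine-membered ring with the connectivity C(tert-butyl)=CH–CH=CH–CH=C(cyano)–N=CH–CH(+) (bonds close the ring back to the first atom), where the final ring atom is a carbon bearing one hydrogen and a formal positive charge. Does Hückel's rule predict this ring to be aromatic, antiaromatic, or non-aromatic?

The p orbitals form a continuous loop: each doubly-bonded ring atom is sp² with one p-orbital electron; the doubly-bonded nitrogens are pyridine-type — their lone pairs lie in the ring plane, leaving one electron in the p orbital; the carbocation has an empty p orbital. The ring is fully conjugated.
Tallying contributions gives 4 × 2 = 8 from the double-bond units + 0 from the CH(+) atom = 8.
A 4n π count (8, n = 2) in a planar conjugated ring means antiaromatic.

Antiaromatic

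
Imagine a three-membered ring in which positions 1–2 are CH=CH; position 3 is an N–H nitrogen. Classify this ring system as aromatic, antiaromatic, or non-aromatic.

Every ring atom contributes a p orbital perpendicular to the ring (each doubly-bonded ring atom is sp² with one p-orbital electron; the pyrrole-type nitrogen donates its lone pair from the p orbital), so the π system is cyclic and fully conjugated.
Counting π electrons: 1 × 2 = 2 from the double-bond unit + 2 from the NH atom = 4.
4 is a 4n count (n = 1), so the planar conjugated ring is antiaromatic.

Antiaromatic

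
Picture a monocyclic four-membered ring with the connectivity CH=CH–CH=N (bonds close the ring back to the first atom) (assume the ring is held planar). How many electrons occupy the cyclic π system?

4

All ring atoms are sp² and supply a p orbital to the ring (each doubly-bonded ring atom is sp² with one p-orbital electron; each sp² =N– keeps its lone pair in-plane and puts one electron into the π system); the conjugation is uninterrupted.
Counting π electrons: 2 × 2 = 4 from the 2 double-bond units.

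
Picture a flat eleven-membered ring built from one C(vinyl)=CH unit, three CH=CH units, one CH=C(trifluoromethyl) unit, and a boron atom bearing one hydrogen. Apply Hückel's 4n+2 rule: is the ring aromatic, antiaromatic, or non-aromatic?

All ring atoms are sp² and supply a p orbital to the ring (the double-bond atoms are sp², each contributing one p electron; the boron has an empty p orbital); the conjugation is uninterrupted.
Tallying contributions gives 5 × 2 = 10 from the double-bond units + 0 from the BH atom = 10.
With 10 π electrons (n = 2), the Hückel 4n+2 condition holds.

Aromatic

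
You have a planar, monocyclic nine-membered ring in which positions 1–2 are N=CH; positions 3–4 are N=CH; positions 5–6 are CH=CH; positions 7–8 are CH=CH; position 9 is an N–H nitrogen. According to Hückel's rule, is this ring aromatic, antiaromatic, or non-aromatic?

The p orbitals form a continuous loop: the double-bond atoms are sp², each contributing one p electron; each sp² =N– keeps its lone pair in-plane and puts one electron into the π system; the pyrrole-type nitrogen donates its lone pair from the p orbital. The ring is fully conjugated.
Tallying contributions gives 4 × 2 = 8 from the double-bond units + 2 from the NH atom = 10.
That gives a 4n+2 count (10, n = 2).

Aromatic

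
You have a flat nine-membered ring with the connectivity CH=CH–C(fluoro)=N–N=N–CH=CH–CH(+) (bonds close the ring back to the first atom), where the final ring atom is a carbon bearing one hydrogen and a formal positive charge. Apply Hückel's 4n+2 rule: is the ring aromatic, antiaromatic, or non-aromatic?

Check conjugation: the double-bond atoms are sp², each contributing one p electron; the doubly-bonded nitrogens are pyridine-type — their lone pairs lie in the ring plane, leaving one electron in the p orbital; the carbocation has an empty p orbital — every position has a p orbital, so the cyclic π system is continuous.
π-electron count: 4 × 2 = 8 from the double-bond units + 0 from the CH(+) atom = 8.
8 = 4(2); a planar, fully conjugated 4n system is antiaromatic.

Antiaromatic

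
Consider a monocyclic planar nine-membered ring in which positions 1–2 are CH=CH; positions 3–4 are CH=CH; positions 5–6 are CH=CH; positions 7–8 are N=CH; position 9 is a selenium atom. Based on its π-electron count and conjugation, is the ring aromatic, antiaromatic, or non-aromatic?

Aromatic

Every ring atom contributes a p orbital perpendicular to the ring (each doubly-bonded ring atom is sp² with one p-orbital electron; the doubly-bonded nitrogens are pyridine-type — their lone pairs lie in the ring plane, leaving one electron in the p orbital; the selenium donates one lone pair from its p orbital), so the π system is cyclic and fully conjugated.
π-electron count: 4 × 2 = 8 from the double-bond units + 2 from the Se atom = 10.
Since 10 = 4·2 + 2, the ring meets the 4n+2 criterion.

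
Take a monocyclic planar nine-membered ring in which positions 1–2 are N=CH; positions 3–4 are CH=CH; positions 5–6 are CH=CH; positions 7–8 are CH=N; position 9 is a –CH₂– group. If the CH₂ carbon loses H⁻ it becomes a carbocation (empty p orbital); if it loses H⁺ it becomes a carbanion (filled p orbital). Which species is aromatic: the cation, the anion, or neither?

In both ions every ring atom is sp² and contributes a p orbital, so both rings are fully conjugated.
Cation: 4 × 2 + 0 = 8 π electrons → 4(2), antiaromatic.
Anion: 4 × 2 + 2 = 10 π electrons → 4(2)+2, aromatic.

The anion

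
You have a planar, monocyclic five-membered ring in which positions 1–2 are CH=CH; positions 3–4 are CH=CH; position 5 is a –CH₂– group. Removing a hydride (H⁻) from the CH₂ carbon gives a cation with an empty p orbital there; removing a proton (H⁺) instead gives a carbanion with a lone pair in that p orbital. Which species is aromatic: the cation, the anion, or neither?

The anion

In both ions every ring atom is sp² and contributes a p orbital, so both rings are fully conjugated.
Cation: 2 × 2 + 0 = 4 π electrons → 4(1), antiaromatic.
Anion: 2 × 2 + 2 = 6 π electrons → 4(1)+2, aromatic.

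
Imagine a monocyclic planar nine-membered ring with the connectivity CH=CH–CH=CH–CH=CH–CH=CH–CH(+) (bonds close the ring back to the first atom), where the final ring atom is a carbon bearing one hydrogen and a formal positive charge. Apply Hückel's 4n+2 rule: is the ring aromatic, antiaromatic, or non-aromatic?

Check conjugation: each doubly-bonded ring atom is sp² with one p-orbital electron; the carbocation has an empty p orbital — every position has a p orbital, so the cyclic π system is continuous.
Tallying contributions gives 4 × 2 = 8 from the double-bond units + 0 from the CH(+) atom = 8.
8 is a 4n count (n = 2), so the planar conjugated ring is antiaromatic.

Antiaromatic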